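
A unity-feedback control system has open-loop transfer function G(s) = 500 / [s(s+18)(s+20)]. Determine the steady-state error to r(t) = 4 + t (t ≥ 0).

0.72

The open loop has one pole at the origin → type 1 system. By superposition:
  • 4: tracked with zero error.
  • t: e_ss = 1/K_v with K_v=25/18 → 0.72.
Total e_ss = 0.72.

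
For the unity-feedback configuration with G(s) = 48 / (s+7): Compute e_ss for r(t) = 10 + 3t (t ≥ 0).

G(s) has no factors of s in the denominator, so the system is type 0. Taking each input component in turn:
  • 10: e_ss = 10/(1+K_p) with K_p=48/7 → 14/11.
  • 3t: a type-0 system cannot track it, e_ss → ∞.
The unbounded component dominates.

infinity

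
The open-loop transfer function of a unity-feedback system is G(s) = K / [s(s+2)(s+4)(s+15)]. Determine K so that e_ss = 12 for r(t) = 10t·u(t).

100

One free integrator in G(s): this is a type 1 system.
K_v = lim_{s→0} s·G(s) = K / (2·4·15) = (1/120)·K.
e_ss = 10/K_v = 12 ⇒ K_v = 5/6 ⇒ K = (5/6)/(1/120) = 100.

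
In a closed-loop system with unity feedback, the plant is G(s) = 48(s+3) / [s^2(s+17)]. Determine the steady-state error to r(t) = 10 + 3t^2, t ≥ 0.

Two free integrators in G(s): this is a type 2 system. Treating each term separately:
  • 10: tracked with zero error.
  • 3t^2: e_ss = 6/K_a with K_a=144/17 → 17/24.
Total e_ss = 17/24.

17/24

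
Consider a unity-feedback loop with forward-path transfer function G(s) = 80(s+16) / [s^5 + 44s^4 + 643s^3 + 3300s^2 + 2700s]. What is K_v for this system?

Lowest-order denominator term is 2700s, so the open loop has 1 pole at the origin → type 1 system.
K_v = lim_{s→0} s·G(s) = 80·16 / 2700 = 64/135.

64/135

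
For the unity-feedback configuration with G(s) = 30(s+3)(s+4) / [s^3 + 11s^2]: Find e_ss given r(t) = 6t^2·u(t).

11/30

Lowest-order denominator term is 11s^2, so the open loop has 2 poles at the origin → type 2 system.
K_a = lim_{s→0} s^2·G(s) = 30·3·4 / 11 = 360/11.
r(t) = 6t^2 gives R(s) = 12/s^3.
e_ss = 12/K_a = 12/(360/11) = 11/30.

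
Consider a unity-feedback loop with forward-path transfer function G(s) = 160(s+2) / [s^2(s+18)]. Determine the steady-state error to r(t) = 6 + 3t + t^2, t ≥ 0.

The open loop has two poles at the origin → type 2 system. Taking each input component in turn:
  • 6: tracked with zero error.
  • 3t: tracked with zero error.
  • t^2: e_ss = 2/K_a with K_a=160/9 → 0.1125.
Total e_ss = 0.1125.

0.1125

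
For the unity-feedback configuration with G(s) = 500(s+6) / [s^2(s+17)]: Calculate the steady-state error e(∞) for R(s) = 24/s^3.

0.136

G(s) has two factors of s in the denominator, so the system is type 2.
K_a = lim_{s→0} s^2·G(s) = 500·6 / (17) = 3000/17.
r(t) = 12t^2 gives R(s) = 24/s^3.
e_ss = 24/K_a = 24/(3000/17) = 0.136.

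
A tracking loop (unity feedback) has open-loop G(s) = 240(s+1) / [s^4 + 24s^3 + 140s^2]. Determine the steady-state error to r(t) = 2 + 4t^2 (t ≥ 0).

14/3

Lowest-order denominator term is 140s^2, so the open loop has 2 poles at the origin → type 2 system. Treating each term separately:
  • 2: tracked with zero error.
  • 4t^2: e_ss = 8/K_a with K_a=12/7 → 14/3.
Total e_ss = 14/3.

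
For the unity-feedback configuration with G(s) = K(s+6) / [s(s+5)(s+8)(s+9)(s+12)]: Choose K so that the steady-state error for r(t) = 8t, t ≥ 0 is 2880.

2

The open loop has one pole at the origin → type 1 system.
K_v = lim_{s→0} s·G(s) = K·6 / (5·8·9·12) = (1/720)·K.
e_ss = 8/K_v = 2880 ⇒ K_v = 1/360 ⇒ K = (1/360)/(1/720) = 2.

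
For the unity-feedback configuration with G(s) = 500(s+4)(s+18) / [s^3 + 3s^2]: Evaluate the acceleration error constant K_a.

12000

The denominator has no term below 3s^2 — 2 poles at s=0, type 2.
K_a = lim_{s→0} s^2·G(s) = 500·4·18 / 3 = 12000.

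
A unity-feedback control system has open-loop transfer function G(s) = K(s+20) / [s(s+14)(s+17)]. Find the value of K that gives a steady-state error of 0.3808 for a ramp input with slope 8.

One free integrator in G(s): this is a type 1 system.
K_v = lim_{s→0} s·G(s) = K·20 / (14·17) = (10/119)·K.
e_ss = 8/K_v = 0.3808 ⇒ K_v = 2500/119 ⇒ K = (2500/119)/(10/119) = 250.

250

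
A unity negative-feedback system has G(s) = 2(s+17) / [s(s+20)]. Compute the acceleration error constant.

0

One free integrator in G(s): this is a type 1 system.
K_a = lim_{s→0} s^2·G(s) = 0 (the extra factor of s kills the finite limit).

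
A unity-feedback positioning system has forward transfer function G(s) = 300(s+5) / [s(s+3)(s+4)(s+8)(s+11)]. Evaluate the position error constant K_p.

K_p = lim_{s→0} G(s); with 1 pole at the origin the limit diverges, so K_p = ∞.

infinity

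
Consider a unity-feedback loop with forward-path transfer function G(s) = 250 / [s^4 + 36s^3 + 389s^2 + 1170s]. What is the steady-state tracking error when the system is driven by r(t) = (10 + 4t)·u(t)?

Lowest-order denominator term is 1170s, so the open loop has 1 pole at the origin → type 1 system. Treating each term separately:
  • 10: tracked with zero error.
  • 4t: e_ss = 4/K_v with K_v=25/117 → 18.72.
Total e_ss = 18.72.

18.72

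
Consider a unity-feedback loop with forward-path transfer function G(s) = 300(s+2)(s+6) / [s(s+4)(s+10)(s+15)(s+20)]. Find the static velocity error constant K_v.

0.3

G(s) has one factor of s in the denominator, so the system is type 1.
K_v = lim_{s→0} s·G(s) = 300·2·6 / (4·10·15·20) = 0.3.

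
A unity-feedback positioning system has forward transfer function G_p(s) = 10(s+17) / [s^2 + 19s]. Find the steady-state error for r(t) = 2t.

19/85

The denominator has no term below 19s — 1 pole at s=0, type 1.
K_v = lim_{s→0} s·G_p(s) = 10·17 / 19 = 170/19.
e_ss = 2/K_v = 2/(170/19) = 19/85.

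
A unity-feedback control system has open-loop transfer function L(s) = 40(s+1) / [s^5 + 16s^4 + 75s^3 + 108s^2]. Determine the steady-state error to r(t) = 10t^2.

54

Factoring s^2 from the denominator leaves a polynomial with constant term 108, so the system is type 2.
K_a = lim_{s→0} s^2·L(s) = 40·1 / 108 = 10/27.
r(t) = 10t^2 gives R(s) = 20/s^3.
e_ss = 20/K_a = 20/(10/27) = 54.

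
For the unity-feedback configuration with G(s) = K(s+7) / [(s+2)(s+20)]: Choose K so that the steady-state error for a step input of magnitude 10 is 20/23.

System type = 0 (no poles at s=0).
K_p = lim_{s→0} G(s) = K·7 / (2·20) = 0.175·K.
e_ss = 10/(1 + K_p) = 20/23 ⇒ 1 + 0.175·K = 11.5 ⇒ K = 60.

60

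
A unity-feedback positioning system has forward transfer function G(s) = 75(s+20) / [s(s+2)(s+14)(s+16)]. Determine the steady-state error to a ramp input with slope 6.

The open loop has one pole at the origin → type 1 system.
K_v = lim_{s→0} s·G(s) = 75·20 / (2·14·16) = 375/112.
e_ss = 6/K_v = 6/(375/112) = 1.792.

1.792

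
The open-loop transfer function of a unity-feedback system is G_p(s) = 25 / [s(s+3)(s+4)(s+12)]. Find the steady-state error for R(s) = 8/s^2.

G_p(s) has one factor of s in the denominator, so the system is type 1.
K_v = lim_{s→0} s·G_p(s) = 25 / (3·4·12) = 25/144.
e_ss = 8/K_v = 8/(25/144) = 46.08.

46.08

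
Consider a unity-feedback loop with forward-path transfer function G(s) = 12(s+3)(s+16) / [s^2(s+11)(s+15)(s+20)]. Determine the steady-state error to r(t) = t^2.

275/24

Two free integrators in G(s): this is a type 2 system.
K_a = lim_{s→0} s^2·G(s) = 12·3·16 / (11·15·20) = 48/275.
r(t) = t^2 gives R(s) = 2/s^3.
e_ss = 2/K_a = 2/(48/275) = 275/24.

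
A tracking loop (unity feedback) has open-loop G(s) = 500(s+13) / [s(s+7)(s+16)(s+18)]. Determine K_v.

The open loop has one pole at the origin → type 1 system.
K_v = lim_{s→0} s·G(s) = 500·13 / (7·16·18) = 1625/504.

1625/504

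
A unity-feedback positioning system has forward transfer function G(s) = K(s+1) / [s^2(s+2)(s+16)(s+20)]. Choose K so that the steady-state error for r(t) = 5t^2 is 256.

25

The open loop has two poles at the origin → type 2 system.
K_a = lim_{s→0} s^2·G(s) = K·1 / (2·16·20) = (1/640)·K.
e_ss = 10/K_a = 256 ⇒ K_a = 5/128 ⇒ K = (5/128)/(1/640) = 25.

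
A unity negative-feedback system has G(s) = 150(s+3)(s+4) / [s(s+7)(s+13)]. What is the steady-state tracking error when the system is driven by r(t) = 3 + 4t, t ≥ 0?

91/450

System type = 1 (one pole at s=0). Treating each term separately:
  • 3: tracked with zero error.
  • 4t: e_ss = 4/K_v with K_v=1800/91 → 91/450.
Total e_ss = 91/450.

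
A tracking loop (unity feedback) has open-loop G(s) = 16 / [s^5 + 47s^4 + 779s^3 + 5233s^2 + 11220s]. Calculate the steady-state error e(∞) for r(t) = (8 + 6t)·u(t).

4207.5

The denominator has no term below 11220s — 1 pole at s=0, type 1. Taking each input component in turn:
  • 8: tracked with zero error.
  • 6t: e_ss = 6/K_v with K_v=4/2805 → 4207.5.
Total e_ss = 4207.5.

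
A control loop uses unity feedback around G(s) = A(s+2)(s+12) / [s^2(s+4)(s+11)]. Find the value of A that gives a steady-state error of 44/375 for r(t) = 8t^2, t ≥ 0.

250

The open loop has two poles at the origin → type 2 system.
K_a = lim_{s→0} s^2·G(s) = A·2·12 / (4·11) = (6/11)·A.
e_ss = 16/K_a = 44/375 ⇒ K_a = 1500/11 ⇒ A = (1500/11)/(6/11) = 250.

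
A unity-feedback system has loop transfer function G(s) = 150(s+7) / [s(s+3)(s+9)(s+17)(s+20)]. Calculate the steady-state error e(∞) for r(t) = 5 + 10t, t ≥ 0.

612/7

G(s) has one factor of s in the denominator, so the system is type 1. By superposition:
  • 5: tracked with zero error.
  • 10t: e_ss = 10/K_v with K_v=35/306 → 612/7.
Total e_ss = 612/7.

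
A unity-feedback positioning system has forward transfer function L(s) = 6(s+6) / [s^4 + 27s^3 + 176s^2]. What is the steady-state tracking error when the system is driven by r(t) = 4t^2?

Lowest-order denominator term is 176s^2, so the open loop has 2 poles at the origin → type 2 system.
K_a = lim_{s→0} s^2·L(s) = 6·6 / 176 = 9/44.
r(t) = 4t^2 gives R(s) = 8/s^3.
e_ss = 8/K_a = 8/(9/44) = 352/9.

352/9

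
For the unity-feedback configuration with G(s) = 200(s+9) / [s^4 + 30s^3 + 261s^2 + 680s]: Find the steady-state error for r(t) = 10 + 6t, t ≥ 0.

The denominator has no term below 680s — 1 pole at s=0, type 1. Treating each term separately:
  • 10: tracked with zero error.
  • 6t: e_ss = 6/K_v with K_v=45/17 → 34/15.
Total e_ss = 34/15.

34/15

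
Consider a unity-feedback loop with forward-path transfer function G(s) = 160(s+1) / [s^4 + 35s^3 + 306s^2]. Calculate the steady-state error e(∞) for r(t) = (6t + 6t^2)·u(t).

Lowest-order denominator term is 306s^2, so the open loop has 2 poles at the origin → type 2 system. Treating each term separately:
  • 6t: tracked with zero error.
  • 6t^2: e_ss = 12/K_a with K_a=80/153 → 22.95.
Total e_ss = 22.95.

22.95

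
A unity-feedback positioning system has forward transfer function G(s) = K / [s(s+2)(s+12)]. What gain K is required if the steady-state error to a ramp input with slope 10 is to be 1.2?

200

G(s) has one factor of s in the denominator, so the system is type 1.
K_v = lim_{s→0} s·G(s) = K / (2·12) = (1/24)·K.
e_ss = 10/K_v = 1.2 ⇒ K_v = 25/3 ⇒ K = (25/3)/(1/24) = 200.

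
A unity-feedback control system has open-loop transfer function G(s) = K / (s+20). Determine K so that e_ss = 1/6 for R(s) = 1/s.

100

The open loop has no poles at the origin → type 0 system.
K_p = lim_{s→0} G(s) = K / (20) = 0.05·K.
e_ss = 1/(1 + K_p) = 1/6 ⇒ 1 + 0.05·K = 6 ⇒ K = 100.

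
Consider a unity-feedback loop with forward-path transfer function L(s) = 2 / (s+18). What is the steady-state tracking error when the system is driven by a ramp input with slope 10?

The open loop has no poles at the origin → type 0 system.
K_v = lim_{s→0} s·L(s) = 0; the steady-state error to this ramp input grows without bound.

infinity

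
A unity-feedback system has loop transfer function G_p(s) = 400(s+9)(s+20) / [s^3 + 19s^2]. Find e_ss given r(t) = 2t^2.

Factoring s^2 from the denominator leaves a polynomial with constant term 19, so the system is type 2.
K_a = lim_{s→0} s^2·G_p(s) = 400·9·20 / 19 = 72000/19.
r(t) = 2t^2 gives R(s) = 4/s^3.
e_ss = 4/K_a = 4/(72000/19) = 19/18000.

19/18000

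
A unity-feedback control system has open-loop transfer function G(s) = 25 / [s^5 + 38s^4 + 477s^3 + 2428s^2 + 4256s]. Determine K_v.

25/4256

Factoring s from the denominator leaves a polynomial with constant term 4256, so the system is type 1.
K_v = lim_{s→0} s·G(s) = 25 / 4256 = 25/4256.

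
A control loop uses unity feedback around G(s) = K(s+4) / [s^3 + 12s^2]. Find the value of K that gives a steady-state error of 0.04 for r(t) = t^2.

Lowest-order denominator term is 12s^2, so the open loop has 2 poles at the origin → type 2 system.
K_a = lim_{s→0} s^2·G(s) = K·4 / 12 = (1/3)·K.
e_ss = 2/K_a = 0.04 ⇒ K_a = 50 ⇒ K = 50/(1/3) = 150.

150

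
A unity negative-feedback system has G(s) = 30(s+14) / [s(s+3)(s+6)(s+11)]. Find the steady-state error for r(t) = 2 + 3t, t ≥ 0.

99/70

G(s) has one factor of s in the denominator, so the system is type 1. Treating each term separately:
  • 2: tracked with zero error.
  • 3t: e_ss = 3/K_v with K_v=70/33 → 99/70.
Total e_ss = 99/70.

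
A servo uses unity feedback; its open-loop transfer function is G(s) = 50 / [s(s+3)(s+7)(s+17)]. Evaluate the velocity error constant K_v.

50/357

G(s) has one factor of s in the denominator, so the system is type 1.
K_v = lim_{s→0} s·G(s) = 50 / (3·7·17) = 50/357.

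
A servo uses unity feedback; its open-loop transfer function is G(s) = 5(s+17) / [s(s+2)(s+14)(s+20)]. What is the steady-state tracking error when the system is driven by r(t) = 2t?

224/17

The open loop has one pole at the origin → type 1 system.
K_v = lim_{s→0} s·G(s) = 5·17 / (2·14·20) = 17/112.
e_ss = 2/K_v = 2/(17/112) = 224/17.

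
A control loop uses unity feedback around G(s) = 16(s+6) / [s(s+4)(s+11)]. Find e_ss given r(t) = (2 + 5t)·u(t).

One free integrator in G(s): this is a type 1 system. By superposition:
  • 2: tracked with zero error.
  • 5t: e_ss = 5/K_v with K_v=24/11 → 55/24.
Total e_ss = 55/24.

55/24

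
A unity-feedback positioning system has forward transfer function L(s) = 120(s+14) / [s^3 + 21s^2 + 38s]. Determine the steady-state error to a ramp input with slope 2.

The denominator has no term below 38s — 1 pole at s=0, type 1.
K_v = lim_{s→0} s·L(s) = 120·14 / 38 = 840/19.
e_ss = 2/K_v = 2/(840/19) = 19/420.

19/420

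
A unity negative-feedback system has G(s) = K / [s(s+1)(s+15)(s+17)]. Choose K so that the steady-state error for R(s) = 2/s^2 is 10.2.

One free integrator in G(s): this is a type 1 system.
K_v = lim_{s→0} s·G(s) = K / (1·15·17) = (1/255)·K.
e_ss = 2/K_v = 10.2 ⇒ K_v = 10/51 ⇒ K = (10/51)/(1/255) = 50.

50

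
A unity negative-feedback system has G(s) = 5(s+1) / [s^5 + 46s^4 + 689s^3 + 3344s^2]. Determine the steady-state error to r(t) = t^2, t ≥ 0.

Lowest-order denominator term is 3344s^2, so the open loop has 2 poles at the origin → type 2 system.
K_a = lim_{s→0} s^2·G(s) = 5·1 / 3344 = 5/3344.
r(t) = t^2 gives R(s) = 2/s^3.
e_ss = 2/K_a = 2/(5/3344) = 1337.6.

1337.6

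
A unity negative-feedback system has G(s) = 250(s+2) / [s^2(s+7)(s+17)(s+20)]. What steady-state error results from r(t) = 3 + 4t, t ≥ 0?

System type = 2 (two poles at s=0). Treating each term separately:
  • 3: tracked with zero error.
  • 4t: tracked with zero error.
Total e_ss = 0.

0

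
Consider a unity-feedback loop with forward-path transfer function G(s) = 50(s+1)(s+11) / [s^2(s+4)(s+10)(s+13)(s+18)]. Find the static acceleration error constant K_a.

55/936

Two free integrators in G(s): this is a type 2 system.
K_a = lim_{s→0} s^2·G(s) = 50·1·11 / (4·10·13·18) = 55/936.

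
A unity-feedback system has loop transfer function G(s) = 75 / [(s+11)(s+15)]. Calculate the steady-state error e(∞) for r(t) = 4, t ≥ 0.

No free integrators in G(s): this is a type 0 system.
K_p = lim_{s→0} G(s) = 75 / (11·15) = 5/11.
e_ss = 4/(1 + K_p) = 4/(16/11) = 2.75.

2.75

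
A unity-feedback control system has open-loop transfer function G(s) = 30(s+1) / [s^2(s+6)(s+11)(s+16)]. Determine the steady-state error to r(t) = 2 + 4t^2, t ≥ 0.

G(s) has two factors of s in the denominator, so the system is type 2. Taking each input component in turn:
  • 2: tracked with zero error.
  • 4t^2: e_ss = 8/K_a with K_a=5/176 → 281.6.
Total e_ss = 281.6.

281.6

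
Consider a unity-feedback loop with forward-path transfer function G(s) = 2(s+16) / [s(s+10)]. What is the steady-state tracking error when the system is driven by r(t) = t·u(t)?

0.3125

System type = 1 (one pole at s=0).
K_v = lim_{s→0} s·G(s) = 2·16 / (10) = 3.2.
e_ss = 1/K_v = 1/3.2 = 0.3125.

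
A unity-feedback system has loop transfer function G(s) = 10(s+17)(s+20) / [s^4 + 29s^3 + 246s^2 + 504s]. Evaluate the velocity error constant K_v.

The denominator has no term below 504s — 1 pole at s=0, type 1.
K_v = lim_{s→0} s·G(s) = 10·17·20 / 504 = 425/63.

425/63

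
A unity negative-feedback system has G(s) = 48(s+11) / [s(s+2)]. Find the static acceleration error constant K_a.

0

One free integrator in G(s): this is a type 1 system.
K_a = lim_{s→0} s^2·G(s) = 0 (the extra factor of s kills the finite limit).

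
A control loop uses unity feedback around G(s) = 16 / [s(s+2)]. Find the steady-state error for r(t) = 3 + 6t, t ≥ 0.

G(s) has one factor of s in the denominator, so the system is type 1. By superposition:
  • 3: tracked with zero error.
  • 6t: e_ss = 6/K_v with K_v=8 → 0.75.
Total e_ss = 0.75.

0.75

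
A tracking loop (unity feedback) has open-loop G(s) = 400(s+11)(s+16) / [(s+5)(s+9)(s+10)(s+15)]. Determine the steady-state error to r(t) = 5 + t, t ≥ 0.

infinity

The open loop has no poles at the origin → type 0 system. By superposition:
  • 5: e_ss = 5/(1+K_p) with K_p=1408/135 → 675/1543.
  • t: a type-0 system cannot track it, e_ss → ∞.
The unbounded component dominates.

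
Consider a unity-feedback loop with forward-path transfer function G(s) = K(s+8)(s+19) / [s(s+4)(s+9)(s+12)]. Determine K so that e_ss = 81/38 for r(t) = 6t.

8

One free integrator in G(s): this is a type 1 system.
K_v = lim_{s→0} s·G(s) = K·8·19 / (4·9·12) = (19/54)·K.
e_ss = 6/K_v = 81/38 ⇒ K_v = 76/27 ⇒ K = (76/27)/(19/54) = 8.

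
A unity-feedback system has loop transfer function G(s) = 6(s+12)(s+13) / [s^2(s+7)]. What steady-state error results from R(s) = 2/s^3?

7/468

System type = 2 (two poles at s=0).
K_a = lim_{s→0} s^2·G(s) = 6·12·13 / (7) = 936/7.
r(t) = t^2 gives R(s) = 2/s^3.
e_ss = 2/K_a = 2/(936/7) = 7/468.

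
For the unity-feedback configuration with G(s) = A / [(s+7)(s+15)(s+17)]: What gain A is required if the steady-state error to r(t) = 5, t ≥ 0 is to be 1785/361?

The open loop has no poles at the origin → type 0 system.
K_p = lim_{s→0} G(s) = A / (7·15·17) = (1/1785)·A.
e_ss = 5/(1 + K_p) = 1785/361 ⇒ 1 + (1/1785)·A = 361/357 ⇒ A = 20.

20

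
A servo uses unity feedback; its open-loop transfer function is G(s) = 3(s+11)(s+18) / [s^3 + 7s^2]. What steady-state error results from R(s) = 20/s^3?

70/297

Lowest-order denominator term is 7s^2, so the open loop has 2 poles at the origin → type 2 system.
K_a = lim_{s→0} s^2·G(s) = 3·11·18 / 7 = 594/7.
r(t) = 10t^2 gives R(s) = 20/s^3.
e_ss = 20/K_a = 20/(594/7) = 70/297.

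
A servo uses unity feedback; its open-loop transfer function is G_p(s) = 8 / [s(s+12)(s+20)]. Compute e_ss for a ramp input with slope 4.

120

One free integrator in G_p(s): this is a type 1 system.
K_v = lim_{s→0} s·G_p(s) = 8 / (12·20) = 1/30.
e_ss = 4/K_v = 4/(1/30) = 120.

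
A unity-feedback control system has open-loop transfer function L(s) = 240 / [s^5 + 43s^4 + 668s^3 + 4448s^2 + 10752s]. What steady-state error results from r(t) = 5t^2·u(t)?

Lowest-order denominator term is 10752s, so the open loop has 1 pole at the origin → type 1 system.
For a type-1 system K_a = 0, so e_ss to a parabolic input is unbounded.

infinity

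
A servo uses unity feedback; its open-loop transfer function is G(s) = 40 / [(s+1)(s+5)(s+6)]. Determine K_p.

The open loop has no poles at the origin → type 0 system.
K_p = lim_{s→0} G(s) = 40 / (1·5·6) = 4/3.

4/3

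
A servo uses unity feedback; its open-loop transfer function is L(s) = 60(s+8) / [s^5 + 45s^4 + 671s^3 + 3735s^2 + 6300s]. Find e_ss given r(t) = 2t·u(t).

26.25

Lowest-order denominator term is 6300s, so the open loop has 1 pole at the origin → type 1 system.
K_v = lim_{s→0} s·L(s) = 60·8 / 6300 = 8/105.
e_ss = 2/K_v = 2/(8/105) = 26.25.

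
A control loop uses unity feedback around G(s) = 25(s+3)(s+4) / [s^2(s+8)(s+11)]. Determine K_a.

75/22

System type = 2 (two poles at s=0).
K_a = lim_{s→0} s^2·G(s) = 25·3·4 / (8·11) = 75/22.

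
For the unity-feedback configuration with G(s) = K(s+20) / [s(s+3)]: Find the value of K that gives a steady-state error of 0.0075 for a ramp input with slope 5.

100

The open loop has one pole at the origin → type 1 system.
K_v = lim_{s→0} s·G(s) = K·20 / (3) = (20/3)·K.
e_ss = 5/K_v = 0.0075 ⇒ K_v = 2000/3 ⇒ K = (2000/3)/(20/3) = 100.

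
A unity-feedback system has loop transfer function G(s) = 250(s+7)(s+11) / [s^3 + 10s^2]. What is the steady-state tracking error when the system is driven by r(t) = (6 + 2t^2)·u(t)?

The denominator has no term below 10s^2 — 2 poles at s=0, type 2. By superposition:
  • 6: tracked with zero error.
  • 2t^2: e_ss = 4/K_a with K_a=1925 → 4/1925.
Total e_ss = 4/1925.

4/1925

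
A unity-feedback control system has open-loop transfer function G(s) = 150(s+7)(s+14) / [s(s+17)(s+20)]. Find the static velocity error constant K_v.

735/17

The open loop has one pole at the origin → type 1 system.
K_v = lim_{s→0} s·G(s) = 150·7·14 / (17·20) = 735/17.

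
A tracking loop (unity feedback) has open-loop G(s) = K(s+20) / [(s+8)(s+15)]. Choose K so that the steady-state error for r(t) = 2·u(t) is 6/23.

40

G(s) has no factors of s in the denominator, so the system is type 0.
K_p = lim_{s→0} G(s) = K·20 / (8·15) = (1/6)·K.
e_ss = 2/(1 + K_p) = 6/23 ⇒ 1 + (1/6)·K = 23/3 ⇒ K = 40.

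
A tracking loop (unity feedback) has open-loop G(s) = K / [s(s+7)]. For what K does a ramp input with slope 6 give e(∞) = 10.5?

4

System type = 1 (one pole at s=0).
K_v = lim_{s→0} s·G(s) = K / (7) = (1/7)·K.
e_ss = 6/K_v = 10.5 ⇒ K_v = 4/7 ⇒ K = (4/7)/(1/7) = 4.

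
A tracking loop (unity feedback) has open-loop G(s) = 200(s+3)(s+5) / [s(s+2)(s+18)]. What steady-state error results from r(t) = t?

0.012

One free integrator in G(s): this is a type 1 system.
K_v = lim_{s→0} s·G(s) = 200·3·5 / (2·18) = 250/3.
e_ss = 1/K_v = 1/(250/3) = 0.012.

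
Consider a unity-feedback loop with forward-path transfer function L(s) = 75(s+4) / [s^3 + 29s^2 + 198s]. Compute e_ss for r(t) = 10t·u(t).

Lowest-order denominator term is 198s, so the open loop has 1 pole at the origin → type 1 system.
K_v = lim_{s→0} s·L(s) = 75·4 / 198 = 50/33.
e_ss = 10/K_v = 10/(50/33) = 6.6.

6.6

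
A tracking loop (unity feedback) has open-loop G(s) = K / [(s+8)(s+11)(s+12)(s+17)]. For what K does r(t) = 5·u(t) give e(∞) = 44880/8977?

2

G(s) has no factors of s in the denominator, so the system is type 0.
K_p = lim_{s→0} G(s) = K / (8·11·12·17) = (1/17952)·K.
e_ss = 5/(1 + K_p) = 44880/8977 ⇒ 1 + (1/17952)·K = 8977/8976 ⇒ K = 2.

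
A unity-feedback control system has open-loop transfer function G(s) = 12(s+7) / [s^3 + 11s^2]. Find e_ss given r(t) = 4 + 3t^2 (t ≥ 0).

Factoring s^2 from the denominator leaves a polynomial with constant term 11, so the system is type 2. Treating each term separately:
  • 4: tracked with zero error.
  • 3t^2: e_ss = 6/K_a with K_a=84/11 → 11/14.
Total e_ss = 11/14.

11/14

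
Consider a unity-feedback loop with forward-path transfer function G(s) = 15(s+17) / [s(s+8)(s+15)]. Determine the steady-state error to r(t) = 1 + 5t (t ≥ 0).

40/17

G(s) has one factor of s in the denominator, so the system is type 1. Treating each term separately:
  • 1: tracked with zero error.
  • 5t: e_ss = 5/K_v with K_v=2.125 → 40/17.
Total e_ss = 40/17.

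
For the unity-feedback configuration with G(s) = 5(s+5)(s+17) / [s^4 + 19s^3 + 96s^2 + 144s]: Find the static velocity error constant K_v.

425/144

Factoring s from the denominator leaves a polynomial with constant term 144, so the system is type 1.
K_v = lim_{s→0} s·G(s) = 5·5·17 / 144 = 425/144.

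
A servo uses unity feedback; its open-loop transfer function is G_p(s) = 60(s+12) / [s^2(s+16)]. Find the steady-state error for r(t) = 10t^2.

G_p(s) has two factors of s in the denominator, so the system is type 2.
K_a = lim_{s→0} s^2·G_p(s) = 60·12 / (16) = 45.
r(t) = 10t^2 gives R(s) = 20/s^3.
e_ss = 20/K_a = 20/45 = 4/9.

4/9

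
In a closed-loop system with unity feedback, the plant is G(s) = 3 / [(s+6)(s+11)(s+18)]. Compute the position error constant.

1/396

No free integrators in G(s): this is a type 0 system.
K_p = lim_{s→0} G(s) = 3 / (6·11·18) = 1/396.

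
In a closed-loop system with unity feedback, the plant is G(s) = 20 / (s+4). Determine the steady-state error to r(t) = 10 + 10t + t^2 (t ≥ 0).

infinity

The open loop has no poles at the origin → type 0 system. Treating each term separately:
  • 10: e_ss = 10/(1+K_p) with K_p=5 → 5/3.
  • 10t: a type-0 system cannot track it, e_ss → ∞.
  • t^2: a type-0 system cannot track it, e_ss → ∞.
The unbounded component dominates.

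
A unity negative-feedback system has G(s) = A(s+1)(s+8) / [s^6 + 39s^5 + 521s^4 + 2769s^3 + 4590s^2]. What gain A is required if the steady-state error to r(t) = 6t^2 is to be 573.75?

12

The denominator has no term below 4590s^2 — 2 poles at s=0, type 2.
K_a = lim_{s→0} s^2·G(s) = A·1·8 / 4590 = (4/2295)·A.
e_ss = 12/K_a = 573.75 ⇒ K_a = 16/765 ⇒ A = (16/765)/(4/2295) = 12.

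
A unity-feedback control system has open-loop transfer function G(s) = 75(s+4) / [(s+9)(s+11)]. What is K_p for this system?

100/33

System type = 0 (no poles at s=0).
K_p = lim_{s→0} G(s) = 75·4 / (9·11) = 100/33.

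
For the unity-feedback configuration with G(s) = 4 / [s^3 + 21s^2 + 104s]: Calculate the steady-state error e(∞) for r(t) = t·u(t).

The denominator has no term below 104s — 1 pole at s=0, type 1.
K_v = lim_{s→0} s·G(s) = 4 / 104 = 1/26.
e_ss = 1/K_v = 1/(1/26) = 26.

26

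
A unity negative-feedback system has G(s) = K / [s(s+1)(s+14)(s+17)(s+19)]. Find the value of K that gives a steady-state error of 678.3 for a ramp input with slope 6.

G(s) has one factor of s in the denominator, so the system is type 1.
K_v = lim_{s→0} s·G(s) = K / (1·14·17·19) = (1/4522)·K.
e_ss = 6/K_v = 678.3 ⇒ K_v = 20/2261 ⇒ K = (20/2261)/(1/4522) = 40.

40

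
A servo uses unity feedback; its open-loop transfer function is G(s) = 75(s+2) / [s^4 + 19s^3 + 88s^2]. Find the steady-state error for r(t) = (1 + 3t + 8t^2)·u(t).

Lowest-order denominator term is 88s^2, so the open loop has 2 poles at the origin → type 2 system. Treating each term separately:
  • 1: tracked with zero error.
  • 3t: tracked with zero error.
  • 8t^2: e_ss = 16/K_a with K_a=75/44 → 704/75.
Total e_ss = 704/75.

704/75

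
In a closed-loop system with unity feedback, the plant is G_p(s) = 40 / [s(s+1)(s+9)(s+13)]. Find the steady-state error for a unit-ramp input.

System type = 1 (one pole at s=0).
K_v = lim_{s→0} s·G_p(s) = 40 / (1·9·13) = 40/117.
e_ss = 1/K_v = 1/(40/117) = 2.925.

2.925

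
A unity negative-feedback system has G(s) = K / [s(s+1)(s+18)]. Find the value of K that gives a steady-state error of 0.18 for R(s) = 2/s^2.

200

System type = 1 (one pole at s=0).
K_v = lim_{s→0} s·G(s) = K / (1·18) = (1/18)·K.
e_ss = 2/K_v = 0.18 ⇒ K_v = 100/9 ⇒ K = (100/9)/(1/18) = 200.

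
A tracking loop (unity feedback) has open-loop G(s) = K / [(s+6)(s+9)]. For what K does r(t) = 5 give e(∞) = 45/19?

60

G(s) has no factors of s in the denominator, so the system is type 0.
K_p = lim_{s→0} G(s) = K / (6·9) = (1/54)·K.
e_ss = 5/(1 + K_p) = 45/19 ⇒ 1 + (1/54)·K = 19/9 ⇒ K = 60.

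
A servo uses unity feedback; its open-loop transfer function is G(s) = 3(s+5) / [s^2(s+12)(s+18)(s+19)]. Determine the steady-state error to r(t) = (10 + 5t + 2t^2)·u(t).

G(s) has two factors of s in the denominator, so the system is type 2. Taking each input component in turn:
  • 10: tracked with zero error.
  • 5t: tracked with zero error.
  • 2t^2: e_ss = 4/K_a with K_a=5/1368 → 1094.4.
Total e_ss = 1094.4.

1094.4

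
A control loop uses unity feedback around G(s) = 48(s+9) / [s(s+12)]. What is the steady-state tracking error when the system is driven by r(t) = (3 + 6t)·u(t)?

G(s) has one factor of s in the denominator, so the system is type 1. Taking each input component in turn:
  • 3: tracked with zero error.
  • 6t: e_ss = 6/K_v with K_v=36 → 1/6.
Total e_ss = 1/6.

1/6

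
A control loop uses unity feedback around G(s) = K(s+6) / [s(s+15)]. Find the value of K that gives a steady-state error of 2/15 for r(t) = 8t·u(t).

One free integrator in G(s): this is a type 1 system.
K_v = lim_{s→0} s·G(s) = K·6 / (15) = 0.4·K.
e_ss = 8/K_v = 2/15 ⇒ K_v = 60 ⇒ K = 60/0.4 = 150.

150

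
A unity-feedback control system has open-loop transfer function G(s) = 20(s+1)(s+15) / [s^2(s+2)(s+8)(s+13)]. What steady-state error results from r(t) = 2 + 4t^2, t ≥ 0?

Two free integrators in G(s): this is a type 2 system. By superposition:
  • 2: tracked with zero error.
  • 4t^2: e_ss = 8/K_a with K_a=75/52 → 416/75.
Total e_ss = 416/75.

416/75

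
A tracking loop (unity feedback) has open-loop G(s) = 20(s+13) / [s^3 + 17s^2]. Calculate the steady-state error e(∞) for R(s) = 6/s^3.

Lowest-order denominator term is 17s^2, so the open loop has 2 poles at the origin → type 2 system.
K_a = lim_{s→0} s^2·G(s) = 20·13 / 17 = 260/17.
r(t) = 3t^2 gives R(s) = 6/s^3.
e_ss = 6/K_a = 6/(260/17) = 51/130.

51/130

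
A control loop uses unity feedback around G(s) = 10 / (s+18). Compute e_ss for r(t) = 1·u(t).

The open loop has no poles at the origin → type 0 system.
K_p = lim_{s→0} G(s) = 10 / (18) = 5/9.
e_ss = 1/(1 + K_p) = 1/(14/9) = 9/14.

9/14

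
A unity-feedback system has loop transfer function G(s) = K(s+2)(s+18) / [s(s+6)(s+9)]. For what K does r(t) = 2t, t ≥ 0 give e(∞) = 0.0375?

80

G(s) has one factor of s in the denominator, so the system is type 1.
K_v = lim_{s→0} s·G(s) = K·2·18 / (6·9) = (2/3)·K.
e_ss = 2/K_v = 0.0375 ⇒ K_v = 160/3 ⇒ K = (160/3)/(2/3) = 80.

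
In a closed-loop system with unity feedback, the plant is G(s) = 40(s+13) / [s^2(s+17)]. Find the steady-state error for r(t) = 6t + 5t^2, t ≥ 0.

17/52

System type = 2 (two poles at s=0). By superposition:
  • 6t: tracked with zero error.
  • 5t^2: e_ss = 10/K_a with K_a=520/17 → 17/52.
Total e_ss = 17/52.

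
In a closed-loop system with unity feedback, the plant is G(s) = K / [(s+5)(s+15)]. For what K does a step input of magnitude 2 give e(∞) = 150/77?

System type = 0 (no poles at s=0).
K_p = lim_{s→0} G(s) = K / (5·15) = (1/75)·K.
e_ss = 2/(1 + K_p) = 150/77 ⇒ 1 + (1/75)·K = 77/75 ⇒ K = 2.

2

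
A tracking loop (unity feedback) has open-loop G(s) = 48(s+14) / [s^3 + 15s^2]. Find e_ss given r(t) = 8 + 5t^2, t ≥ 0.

The denominator has no term below 15s^2 — 2 poles at s=0, type 2. By superposition:
  • 8: tracked with zero error.
  • 5t^2: e_ss = 10/K_a with K_a=44.8 → 25/112.
Total e_ss = 25/112.

25/112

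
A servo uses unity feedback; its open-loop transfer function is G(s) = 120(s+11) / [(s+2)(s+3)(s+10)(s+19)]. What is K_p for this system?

The open loop has no poles at the origin → type 0 system.
K_p = lim_{s→0} G(s) = 120·11 / (2·3·10·19) = 22/19.

22/19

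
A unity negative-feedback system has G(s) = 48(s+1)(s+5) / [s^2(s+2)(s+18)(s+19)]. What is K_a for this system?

The open loop has two poles at the origin → type 2 system.
K_a = lim_{s→0} s^2·G(s) = 48·1·5 / (2·18·19) = 20/57.

20/57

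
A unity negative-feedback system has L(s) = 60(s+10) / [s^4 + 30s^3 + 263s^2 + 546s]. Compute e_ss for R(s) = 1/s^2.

0.91

Factoring s from the denominator leaves a polynomial with constant term 546, so the system is type 1.
K_v = lim_{s→0} s·L(s) = 60·10 / 546 = 100/91.
e_ss = 1/K_v = 1/(100/91) = 0.91.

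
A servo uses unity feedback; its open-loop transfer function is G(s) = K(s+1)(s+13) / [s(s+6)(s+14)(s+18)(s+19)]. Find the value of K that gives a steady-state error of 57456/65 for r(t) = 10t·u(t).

25

System type = 1 (one pole at s=0).
K_v = lim_{s→0} s·G(s) = K·1·13 / (6·14·18·19) = (13/28728)·K.
e_ss = 10/K_v = 57456/65 ⇒ K_v = 325/28728 ⇒ K = (325/28728)/(13/28728) = 25.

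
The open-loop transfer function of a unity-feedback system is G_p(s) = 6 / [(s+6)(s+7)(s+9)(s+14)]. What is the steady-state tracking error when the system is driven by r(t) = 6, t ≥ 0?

G_p(s) has no factors of s in the denominator, so the system is type 0.
K_p = lim_{s→0} G_p(s) = 6 / (6·7·9·14) = 1/882.
e_ss = 6/(1 + K_p) = 6/(883/882) = 5292/883.

5292/883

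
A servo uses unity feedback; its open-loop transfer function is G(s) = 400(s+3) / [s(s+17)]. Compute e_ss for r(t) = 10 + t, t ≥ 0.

17/1200

G(s) has one factor of s in the denominator, so the system is type 1. Treating each term separately:
  • 10: tracked with zero error.
  • t: e_ss = 1/K_v with K_v=1200/17 → 17/1200.
Total e_ss = 17/1200.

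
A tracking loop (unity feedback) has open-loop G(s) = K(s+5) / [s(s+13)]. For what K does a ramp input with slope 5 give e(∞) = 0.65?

20

System type = 1 (one pole at s=0).
K_v = lim_{s→0} s·G(s) = K·5 / (13) = (5/13)·K.
e_ss = 5/K_v = 0.65 ⇒ K_v = 100/13 ⇒ K = (100/13)/(5/13) = 20.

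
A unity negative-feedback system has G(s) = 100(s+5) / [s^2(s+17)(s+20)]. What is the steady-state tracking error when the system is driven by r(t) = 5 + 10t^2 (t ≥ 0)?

13.6

The open loop has two poles at the origin → type 2 system. By superposition:
  • 5: tracked with zero error.
  • 10t^2: e_ss = 20/K_a with K_a=25/17 → 13.6.
Total e_ss = 13.6.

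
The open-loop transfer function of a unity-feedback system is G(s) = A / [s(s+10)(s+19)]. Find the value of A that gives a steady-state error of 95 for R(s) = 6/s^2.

12

G(s) has one factor of s in the denominator, so the system is type 1.
K_v = lim_{s→0} s·G(s) = A / (10·19) = (1/190)·A.
e_ss = 6/K_v = 95 ⇒ K_v = 6/95 ⇒ A = (6/95)/(1/190) = 12.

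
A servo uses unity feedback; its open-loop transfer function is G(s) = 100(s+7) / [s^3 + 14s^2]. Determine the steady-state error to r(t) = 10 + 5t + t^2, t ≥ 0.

0.04

The denominator has no term below 14s^2 — 2 poles at s=0, type 2. Taking each input component in turn:
  • 10: tracked with zero error.
  • 5t: tracked with zero error.
  • t^2: e_ss = 2/K_a with K_a=50 → 0.04.
Total e_ss = 0.04.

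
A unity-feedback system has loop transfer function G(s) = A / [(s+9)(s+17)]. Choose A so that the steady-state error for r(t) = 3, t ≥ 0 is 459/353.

System type = 0 (no poles at s=0).
K_p = lim_{s→0} G(s) = A / (9·17) = (1/153)·A.
e_ss = 3/(1 + K_p) = 459/353 ⇒ 1 + (1/153)·A = 353/153 ⇒ A = 200.

200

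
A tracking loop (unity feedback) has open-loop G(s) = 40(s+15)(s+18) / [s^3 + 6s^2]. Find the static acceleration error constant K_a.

1800

The denominator has no term below 6s^2 — 2 poles at s=0, type 2.
K_a = lim_{s→0} s^2·G(s) = 40·15·18 / 6 = 1800.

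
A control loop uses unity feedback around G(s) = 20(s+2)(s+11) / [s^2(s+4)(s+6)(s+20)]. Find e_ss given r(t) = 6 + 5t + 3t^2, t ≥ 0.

72/11

System type = 2 (two poles at s=0). Treating each term separately:
  • 6: tracked with zero error.
  • 5t: tracked with zero error.
  • 3t^2: e_ss = 6/K_a with K_a=11/12 → 72/11.
Total e_ss = 72/11.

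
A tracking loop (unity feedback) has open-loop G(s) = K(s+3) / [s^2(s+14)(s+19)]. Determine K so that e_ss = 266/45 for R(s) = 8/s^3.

120

The open loop has two poles at the origin → type 2 system.
K_a = lim_{s→0} s^2·G(s) = K·3 / (14·19) = (3/266)·K.
e_ss = 8/K_a = 266/45 ⇒ K_a = 180/133 ⇒ K = (180/133)/(3/266) = 120.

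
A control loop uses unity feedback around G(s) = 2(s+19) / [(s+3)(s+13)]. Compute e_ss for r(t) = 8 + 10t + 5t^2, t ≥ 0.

infinity

System type = 0 (no poles at s=0). By superposition:
  • 8: e_ss = 8/(1+K_p) with K_p=38/39 → 312/77.
  • 10t: a type-0 system cannot track it, e_ss → ∞.
  • 5t^2: a type-0 system cannot track it, e_ss → ∞.
The unbounded component dominates.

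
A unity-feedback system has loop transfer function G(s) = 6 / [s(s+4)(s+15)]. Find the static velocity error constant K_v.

0.1

G(s) has one factor of s in the denominator, so the system is type 1.
K_v = lim_{s→0} s·G(s) = 6 / (4·15) = 0.1.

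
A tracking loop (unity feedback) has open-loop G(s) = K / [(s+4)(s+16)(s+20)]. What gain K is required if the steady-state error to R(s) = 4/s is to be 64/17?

G(s) has no factors of s in the denominator, so the system is type 0.
K_p = lim_{s→0} G(s) = K / (4·16·20) = (1/1280)·K.
e_ss = 4/(1 + K_p) = 64/17 ⇒ 1 + (1/1280)·K = 1.0625 ⇒ K = 80.

80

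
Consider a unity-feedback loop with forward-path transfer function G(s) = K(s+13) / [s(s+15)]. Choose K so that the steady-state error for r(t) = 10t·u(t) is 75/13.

2

G(s) has one factor of s in the denominator, so the system is type 1.
K_v = lim_{s→0} s·G(s) = K·13 / (15) = (13/15)·K.
e_ss = 10/K_v = 75/13 ⇒ K_v = 26/15 ⇒ K = (26/15)/(13/15) = 2.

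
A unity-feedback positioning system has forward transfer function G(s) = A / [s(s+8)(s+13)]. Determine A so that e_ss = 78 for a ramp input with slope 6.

8

G(s) has one factor of s in the denominator, so the system is type 1.
K_v = lim_{s→0} s·G(s) = A / (8·13) = (1/104)·A.
e_ss = 6/K_v = 78 ⇒ K_v = 1/13 ⇒ A = (1/13)/(1/104) = 8.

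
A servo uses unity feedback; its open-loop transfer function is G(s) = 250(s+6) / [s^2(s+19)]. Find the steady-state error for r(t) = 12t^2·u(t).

System type = 2 (two poles at s=0).
K_a = lim_{s→0} s^2·G(s) = 250·6 / (19) = 1500/19.
r(t) = 12t^2 gives R(s) = 24/s^3.
e_ss = 24/K_a = 24/(1500/19) = 0.304.

0.304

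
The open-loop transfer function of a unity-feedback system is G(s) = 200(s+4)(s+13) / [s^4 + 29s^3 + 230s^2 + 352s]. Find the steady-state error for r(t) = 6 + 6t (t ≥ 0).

66/325

Lowest-order denominator term is 352s, so the open loop has 1 pole at the origin → type 1 system. By superposition:
  • 6: tracked with zero error.
  • 6t: e_ss = 6/K_v with K_v=325/11 → 66/325.
Total e_ss = 66/325.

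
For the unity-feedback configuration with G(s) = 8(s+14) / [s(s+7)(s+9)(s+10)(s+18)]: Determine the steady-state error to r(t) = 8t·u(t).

One free integrator in G(s): this is a type 1 system.
K_v = lim_{s→0} s·G(s) = 8·14 / (7·9·10·18) = 4/405.
e_ss = 8/K_v = 8/(4/405) = 810.

810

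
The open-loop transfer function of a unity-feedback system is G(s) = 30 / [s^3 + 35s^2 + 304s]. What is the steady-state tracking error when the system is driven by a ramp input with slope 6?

The denominator has no term below 304s — 1 pole at s=0, type 1.
K_v = lim_{s→0} s·G(s) = 30 / 304 = 15/152.
e_ss = 6/K_v = 6/(15/152) = 60.8.

60.8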